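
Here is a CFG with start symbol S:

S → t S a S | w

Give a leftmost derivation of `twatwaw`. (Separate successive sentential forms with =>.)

S => tSaS   [S → t S a S]
tSaS => twaS   [S → w]
twaS => twatSaS   [S → t S a S]
twatSaS => twatwaS   [S → w]
twatwaS => twatwaw   [S → w]

S=>tSaS=>twaS=>twatSaS=>twatwaS=>twatwaw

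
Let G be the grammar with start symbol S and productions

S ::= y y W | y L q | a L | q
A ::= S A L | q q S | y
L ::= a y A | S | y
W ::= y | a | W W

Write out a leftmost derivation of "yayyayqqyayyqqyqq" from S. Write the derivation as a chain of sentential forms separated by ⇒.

S ⇒ yLq   [S ::= y L q]
yLq ⇒ yayAq   [L ::= a y A]
yayAq ⇒ yaySALq   [A ::= S A L]
yaySALq ⇒ yayyLqALq   [S ::= y L q]
yayyLqALq ⇒ yayyayAqALq   [L ::= a y A]
yayyayAqALq ⇒ yayyayqqSqALq   [A ::= q q S]
yayyayqqSqALq ⇒ yayyayqqyLqqALq   [S ::= y L q]
yayyayqqyLqqALq ⇒ yayyayqqyayAqqALq   [L ::= a y A]
yayyayqqyayAqqALq ⇒ yayyayqqyayyqqALq   [A ::= y]
yayyayqqyayyqqALq ⇒ yayyayqqyayyqqyLq   [A ::= y]
yayyayqqyayyqqyLq ⇒ yayyayqqyayyqqySq   [L ::= S]
yayyayqqyayyqqySq ⇒ yayyayqqyayyqqyqq   [S ::= q]

S ⇒ yLq ⇒ yayAq ⇒ yaySALq ⇒ yayyLqALq ⇒ yayyayAqALq ⇒ yayyayqqSqALq ⇒ yayyayqqyLqqALq ⇒ yayyayqqyayAqqALq ⇒ yayyayqqyayyqqALq ⇒ yayyayqqyayyqqyLq ⇒ yayyayqqyayyqqySq ⇒ yayyayqqyayyqqyqq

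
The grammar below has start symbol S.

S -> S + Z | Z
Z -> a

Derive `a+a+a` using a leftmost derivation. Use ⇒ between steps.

S ⇒ S+Z   [S -> S + Z]
S+Z ⇒ S+Z+Z   [S -> S + Z]
S+Z+Z ⇒ Z+Z+Z   [S -> Z]
Z+Z+Z ⇒ a+Z+Z   [Z -> a]
a+Z+Z ⇒ a+a+Z   [Z -> a]
a+a+Z ⇒ a+a+a   [Z -> a]

S⇒S+Z⇒S+Z+Z⇒Z+Z+Z⇒a+Z+Z⇒a+a+Z⇒a+a+a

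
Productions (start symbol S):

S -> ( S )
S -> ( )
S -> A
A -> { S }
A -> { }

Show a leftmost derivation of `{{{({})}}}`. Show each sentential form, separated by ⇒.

S ⇒ A ⇒ {S} ⇒ {A} ⇒ {{S}} ⇒ {{A}} ⇒ {{{S}}} ⇒ {{{(S)}}} ⇒ {{{(A)}}} ⇒ {{{({})}}}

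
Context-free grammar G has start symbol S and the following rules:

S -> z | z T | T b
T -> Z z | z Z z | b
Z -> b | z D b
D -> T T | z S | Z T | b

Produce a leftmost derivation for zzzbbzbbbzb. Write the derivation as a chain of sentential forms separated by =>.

S => Tb => zZzb => zzDbzb => zzZTbzb => zzzDbTbzb => zzzTTbTbzb => zzzbTbTbzb => zzzbZzbTbzb => zzzbbzbTbzb => zzzbbzbbbzb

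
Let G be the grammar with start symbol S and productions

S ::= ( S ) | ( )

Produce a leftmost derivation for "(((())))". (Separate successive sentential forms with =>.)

S => (S)   [S ::= ( S )]
(S) => ((S))   [S ::= ( S )]
((S)) => (((S)))   [S ::= ( S )]
(((S))) => (((())))   [S ::= ( )]

S => (S) => ((S)) => (((S))) => (((())))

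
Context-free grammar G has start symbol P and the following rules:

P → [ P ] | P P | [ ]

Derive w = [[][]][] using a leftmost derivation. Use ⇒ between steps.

P ⇒ PP   [P → P P]
PP ⇒ [P]P   [P → [ P ]]
[P]P ⇒ [PP]P   [P → P P]
[PP]P ⇒ [[]P]P   [P → [ ]]
[[]P]P ⇒ [[][]]P   [P → [ ]]
[[][]]P ⇒ [[][]][]   [P → [ ]]

P⇒PP⇒[P]P⇒[PP]P⇒[[]P]P⇒[[][]]P⇒[[][]][]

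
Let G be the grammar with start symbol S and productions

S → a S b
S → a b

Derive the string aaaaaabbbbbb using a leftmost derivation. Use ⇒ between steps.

S ⇒ aSb   [S → a S b]
aSb ⇒ aaSbb   [S → a S b]
aaSbb ⇒ aaaSbbb   [S → a S b]
aaaSbbb ⇒ aaaaSbbbb   [S → a S b]
aaaaSbbbb ⇒ aaaaaSbbbbb   [S → a S b]
aaaaaSbbbbb ⇒ aaaaaabbbbbb   [S → a b]

S⇒aSb⇒aaSbb⇒aaaSbbb⇒aaaaSbbbb⇒aaaaaSbbbbb⇒aaaaaabbbbbb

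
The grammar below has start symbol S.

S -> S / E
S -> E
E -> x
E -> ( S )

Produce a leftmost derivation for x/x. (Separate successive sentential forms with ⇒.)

S ⇒ S/E   [S -> S / E]
S/E ⇒ E/E   [S -> E]
E/E ⇒ x/E   [E -> x]
x/E ⇒ x/x   [E -> x]

S ⇒ S/E ⇒ E/E ⇒ x/E ⇒ x/x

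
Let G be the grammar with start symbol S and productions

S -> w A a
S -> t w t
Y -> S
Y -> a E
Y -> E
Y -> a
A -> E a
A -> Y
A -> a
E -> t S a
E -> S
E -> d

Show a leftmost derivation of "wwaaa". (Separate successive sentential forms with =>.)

S => wAa   [S -> w A a]
wAa => wYa   [A -> Y]
wYa => wEa   [Y -> E]
wEa => wSa   [E -> S]
wSa => wwAaa   [S -> w A a]
wwAaa => wwYaa   [A -> Y]
wwYaa => wwaaa   [Y -> a]

S => wAa => wYa => wEa => wSa => wwAaa => wwYaa => wwaaa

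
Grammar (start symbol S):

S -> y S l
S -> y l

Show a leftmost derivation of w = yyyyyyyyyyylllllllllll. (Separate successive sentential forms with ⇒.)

S ⇒ ySl   [S -> y S l]
ySl ⇒ yySll   [S -> y S l]
yySll ⇒ yyySlll   [S -> y S l]
yyySlll ⇒ yyyySllll   [S -> y S l]
yyyySllll ⇒ yyyyySlllll   [S -> y S l]
yyyyySlllll ⇒ yyyyyySllllll   [S -> y S l]
yyyyyySllllll ⇒ yyyyyyySlllllll   [S -> y S l]
yyyyyyySlllllll ⇒ yyyyyyyySllllllll   [S -> y S l]
yyyyyyyySllllllll ⇒ yyyyyyyyySlllllllll   [S -> y S l]
yyyyyyyyySlllllllll ⇒ yyyyyyyyyySllllllllll   [S -> y S l]
yyyyyyyyyySllllllllll ⇒ yyyyyyyyyyylllllllllll   [S -> y l]

S⇒ySl⇒yySll⇒yyySlll⇒yyyySllll⇒yyyyySlllll⇒yyyyyySllllll⇒yyyyyyySlllllll⇒yyyyyyyySllllllll⇒yyyyyyyyySlllllllll⇒yyyyyyyyyySllllllllll⇒yyyyyyyyyyylllllllllll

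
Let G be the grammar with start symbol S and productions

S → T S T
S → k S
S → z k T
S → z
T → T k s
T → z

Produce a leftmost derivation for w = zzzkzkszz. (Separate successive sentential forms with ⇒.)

S ⇒ TST ⇒ zST ⇒ zTSTT ⇒ zzSTT ⇒ zzzkTTT ⇒ zzzkTksTT ⇒ zzzkzksTT ⇒ zzzkzkszT ⇒ zzzkzkszz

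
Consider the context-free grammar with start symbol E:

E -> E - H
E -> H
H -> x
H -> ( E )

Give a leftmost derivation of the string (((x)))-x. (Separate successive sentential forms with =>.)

E => E-H => H-H => (E)-H => (H)-H => ((E))-H => ((H))-H => (((E)))-H => (((H)))-H => (((x)))-H => (((x)))-x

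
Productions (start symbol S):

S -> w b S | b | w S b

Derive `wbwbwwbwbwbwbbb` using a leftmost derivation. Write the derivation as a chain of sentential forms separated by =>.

S => wbS => wbwbS => wbwbwSb => wbwbwwbSb => wbwbwwbwbSb => wbwbwwbwbwbSb => wbwbwwbwbwbwbSb => wbwbwwbwbwbwbbb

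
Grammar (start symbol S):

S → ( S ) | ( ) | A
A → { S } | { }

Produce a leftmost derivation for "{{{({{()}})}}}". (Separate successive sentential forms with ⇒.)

S ⇒ A ⇒ {S} ⇒ {A} ⇒ {{S}} ⇒ {{A}} ⇒ {{{S}}} ⇒ {{{(S)}}} ⇒ {{{(A)}}} ⇒ {{{({S})}}} ⇒ {{{({A})}}} ⇒ {{{({{S}})}}} ⇒ {{{({{()}})}}}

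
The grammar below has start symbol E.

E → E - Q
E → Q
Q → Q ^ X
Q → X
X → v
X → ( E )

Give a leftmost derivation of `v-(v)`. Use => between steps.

E => E-Q   [E → E - Q]
E-Q => Q-Q   [E → Q]
Q-Q => X-Q   [Q → X]
X-Q => v-Q   [X → v]
v-Q => v-X   [Q → X]
v-X => v-(E)   [X → ( E )]
v-(E) => v-(Q)   [E → Q]
v-(Q) => v-(X)   [Q → X]
v-(X) => v-(v)   [X → v]

E => E-Q => Q-Q => X-Q => v-Q => v-X => v-(E) => v-(Q) => v-(X) => v-(v)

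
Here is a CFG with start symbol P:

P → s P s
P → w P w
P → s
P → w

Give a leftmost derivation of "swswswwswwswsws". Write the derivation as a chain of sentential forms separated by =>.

P => sPs => swPws => swsPsws => swswPwsws => swswsPswsws => swswswPwswsws => swswswwPwwswsws => swswswwswwswsws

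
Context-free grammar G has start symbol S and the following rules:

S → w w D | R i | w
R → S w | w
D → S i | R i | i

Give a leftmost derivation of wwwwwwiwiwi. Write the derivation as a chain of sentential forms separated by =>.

S => wwD => wwRi => wwSwi => wwwwDwi => wwwwRiwi => wwwwSwiwi => wwwwRiwiwi => wwwwSwiwiwi => wwwwwwiwiwi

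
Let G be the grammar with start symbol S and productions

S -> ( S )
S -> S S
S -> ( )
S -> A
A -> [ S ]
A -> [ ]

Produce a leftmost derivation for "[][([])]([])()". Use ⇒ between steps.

S ⇒ SS   [S -> S S]
SS ⇒ SSS   [S -> S S]
SSS ⇒ ASS   [S -> A]
ASS ⇒ []SS   [A -> [ ]]
[]SS ⇒ []SSS   [S -> S S]
[]SSS ⇒ []ASS   [S -> A]
[]ASS ⇒ [][S]SS   [A -> [ S ]]
[][S]SS ⇒ [][(S)]SS   [S -> ( S )]
[][(S)]SS ⇒ [][(A)]SS   [S -> A]
[][(A)]SS ⇒ [][([])]SS   [A -> [ ]]
[][([])]SS ⇒ [][([])](S)S   [S -> ( S )]
[][([])](S)S ⇒ [][([])](A)S   [S -> A]
[][([])](A)S ⇒ [][([])]([])S   [A -> [ ]]
[][([])]([])S ⇒ [][([])]([])()   [S -> ( )]

S ⇒ SS ⇒ SSS ⇒ ASS ⇒ []SS ⇒ []SSS ⇒ []ASS ⇒ [][S]SS ⇒ [][(S)]SS ⇒ [][(A)]SS ⇒ [][([])]SS ⇒ [][([])](S)S ⇒ [][([])](A)S ⇒ [][([])]([])S ⇒ [][([])]([])()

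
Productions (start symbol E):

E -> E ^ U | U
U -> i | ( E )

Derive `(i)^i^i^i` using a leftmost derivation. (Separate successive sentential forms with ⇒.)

E⇒E^U⇒E^U^U⇒E^U^U^U⇒U^U^U^U⇒(E)^U^U^U⇒(U)^U^U^U⇒(i)^U^U^U⇒(i)^i^U^U⇒(i)^i^i^U⇒(i)^i^i^i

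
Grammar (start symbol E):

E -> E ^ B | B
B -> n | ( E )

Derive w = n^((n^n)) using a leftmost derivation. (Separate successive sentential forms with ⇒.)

E⇒E^B⇒B^B⇒n^B⇒n^(E)⇒n^(B)⇒n^((E))⇒n^((E^B))⇒n^((B^B))⇒n^((n^B))⇒n^((n^n))

E ⇒ E^B   [E -> E ^ B]
E^B ⇒ B^B   [E -> B]
B^B ⇒ n^B   [B -> n]
n^B ⇒ n^(E)   [B -> ( E )]
n^(E) ⇒ n^(B)   [E -> B]
n^(B) ⇒ n^((E))   [B -> ( E )]
n^((E)) ⇒ n^((E^B))   [E -> E ^ B]
n^((E^B)) ⇒ n^((B^B))   [E -> B]
n^((B^B)) ⇒ n^((n^B))   [B -> n]
n^((n^B)) ⇒ n^((n^n))   [B -> n]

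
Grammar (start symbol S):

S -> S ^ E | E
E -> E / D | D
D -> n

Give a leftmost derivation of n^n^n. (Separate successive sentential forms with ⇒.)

S ⇒ S^E ⇒ S^E^E ⇒ E^E^E ⇒ D^E^E ⇒ n^E^E ⇒ n^D^E ⇒ n^n^E ⇒ n^n^D ⇒ n^n^n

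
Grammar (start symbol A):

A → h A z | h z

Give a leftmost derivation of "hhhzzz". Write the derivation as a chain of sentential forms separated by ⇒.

A⇒hAz⇒hhAzz⇒hhhzzz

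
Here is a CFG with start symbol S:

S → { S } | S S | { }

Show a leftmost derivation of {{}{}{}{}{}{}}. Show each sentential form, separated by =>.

S => {S}   [S → { S }]
{S} => {SS}   [S → S S]
{SS} => {SSS}   [S → S S]
{SSS} => {SSSS}   [S → S S]
{SSSS} => {SSSSS}   [S → S S]
{SSSSS} => {SSSSSS}   [S → S S]
{SSSSSS} => {{}SSSSS}   [S → { }]
{{}SSSSS} => {{}{}SSSS}   [S → { }]
{{}{}SSSS} => {{}{}{}SSS}   [S → { }]
{{}{}{}SSS} => {{}{}{}{}SS}   [S → { }]
{{}{}{}{}SS} => {{}{}{}{}{}S}   [S → { }]
{{}{}{}{}{}S} => {{}{}{}{}{}{}}   [S → { }]

S=>{S}=>{SS}=>{SSS}=>{SSSS}=>{SSSSS}=>{SSSSSS}=>{{}SSSSS}=>{{}{}SSSS}=>{{}{}{}SSS}=>{{}{}{}{}SS}=>{{}{}{}{}{}S}=>{{}{}{}{}{}{}}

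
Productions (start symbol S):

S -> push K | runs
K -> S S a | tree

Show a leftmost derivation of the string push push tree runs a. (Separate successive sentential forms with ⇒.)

S ⇒ push K   [S -> push K]
push K ⇒ push S S a   [K -> S S a]
push S S a ⇒ push push K S a   [S -> push K]
push push K S a ⇒ push push tree S a   [K -> tree]
push push tree S a ⇒ push push tree runs a   [S -> runs]

S ⇒ push K ⇒ push S S a ⇒ push push K S a ⇒ push push tree S a ⇒ push push tree runs a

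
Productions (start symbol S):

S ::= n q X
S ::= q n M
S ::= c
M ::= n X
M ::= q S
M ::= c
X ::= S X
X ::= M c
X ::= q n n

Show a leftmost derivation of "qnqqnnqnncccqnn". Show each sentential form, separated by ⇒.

S ⇒ qnM   [S ::= q n M]
qnM ⇒ qnqS   [M ::= q S]
qnqS ⇒ qnqqnM   [S ::= q n M]
qnqqnM ⇒ qnqqnnX   [M ::= n X]
qnqqnnX ⇒ qnqqnnSX   [X ::= S X]
qnqqnnSX ⇒ qnqqnnqnMX   [S ::= q n M]
qnqqnnqnMX ⇒ qnqqnnqnnXX   [M ::= n X]
qnqqnnqnnXX ⇒ qnqqnnqnnMcX   [X ::= M c]
qnqqnnqnnMcX ⇒ qnqqnnqnnccX   [M ::= c]
qnqqnnqnnccX ⇒ qnqqnnqnnccSX   [X ::= S X]
qnqqnnqnnccSX ⇒ qnqqnnqnncccX   [S ::= c]
qnqqnnqnncccX ⇒ qnqqnnqnncccqnn   [X ::= q n n]

S ⇒ qnM ⇒ qnqS ⇒ qnqqnM ⇒ qnqqnnX ⇒ qnqqnnSX ⇒ qnqqnnqnMX ⇒ qnqqnnqnnXX ⇒ qnqqnnqnnMcX ⇒ qnqqnnqnnccX ⇒ qnqqnnqnnccSX ⇒ qnqqnnqnncccX ⇒ qnqqnnqnncccqnn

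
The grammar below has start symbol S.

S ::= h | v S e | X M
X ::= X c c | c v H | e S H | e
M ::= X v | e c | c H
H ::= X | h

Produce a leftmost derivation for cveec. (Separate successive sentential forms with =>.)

S => XM => cvHM => cvXM => cveM => cveec

S => XM   [S ::= X M]
XM => cvHM   [X ::= c v H]
cvHM => cvXM   [H ::= X]
cvXM => cveM   [X ::= e]
cveM => cveec   [M ::= e c]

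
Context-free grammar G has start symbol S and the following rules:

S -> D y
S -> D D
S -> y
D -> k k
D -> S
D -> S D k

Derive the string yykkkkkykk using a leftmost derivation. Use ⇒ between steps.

S ⇒ DD ⇒ SD ⇒ DyD ⇒ SyD ⇒ DDyD ⇒ SDyD ⇒ DDDyD ⇒ SDkDDyD ⇒ yDkDDyD ⇒ ySkDDyD ⇒ yykDDyD ⇒ yykkkDyD ⇒ yykkkkkyD ⇒ yykkkkkykk

S ⇒ DD   [S -> D D]
DD ⇒ SD   [D -> S]
SD ⇒ DyD   [S -> D y]
DyD ⇒ SyD   [D -> S]
SyD ⇒ DDyD   [S -> D D]
DDyD ⇒ SDyD   [D -> S]
SDyD ⇒ DDDyD   [S -> D D]
DDDyD ⇒ SDkDDyD   [D -> S D k]
SDkDDyD ⇒ yDkDDyD   [S -> y]
yDkDDyD ⇒ ySkDDyD   [D -> S]
ySkDDyD ⇒ yykDDyD   [S -> y]
yykDDyD ⇒ yykkkDyD   [D -> k k]
yykkkDyD ⇒ yykkkkkyD   [D -> k k]
yykkkkkyD ⇒ yykkkkkykk   [D -> k k]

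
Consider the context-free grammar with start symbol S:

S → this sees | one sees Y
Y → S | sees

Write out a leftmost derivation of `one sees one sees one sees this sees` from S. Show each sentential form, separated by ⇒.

S ⇒ one sees Y ⇒ one sees S ⇒ one sees one sees Y ⇒ one sees one sees S ⇒ one sees one sees one sees Y ⇒ one sees one sees one sees S ⇒ one sees one sees one sees this sees

S ⇒ one sees Y   [S → one sees Y]
one sees Y ⇒ one sees S   [Y → S]
one sees S ⇒ one sees one sees Y   [S → one sees Y]
one sees one sees Y ⇒ one sees one sees S   [Y → S]
one sees one sees S ⇒ one sees one sees one sees Y   [S → one sees Y]
one sees one sees one sees Y ⇒ one sees one sees one sees S   [Y → S]
one sees one sees one sees S ⇒ one sees one sees one sees this sees   [S → this sees]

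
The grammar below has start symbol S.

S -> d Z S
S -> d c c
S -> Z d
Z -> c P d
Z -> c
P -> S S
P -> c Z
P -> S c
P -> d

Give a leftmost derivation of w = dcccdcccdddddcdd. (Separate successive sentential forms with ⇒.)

S ⇒ dZS ⇒ dcS ⇒ dcZd ⇒ dccPdd ⇒ dccScdd ⇒ dccZdcdd ⇒ dcccPddcdd ⇒ dcccSSddcdd ⇒ dcccdccSddcdd ⇒ dcccdccZdddcdd ⇒ dcccdcccPddddcdd ⇒ dcccdcccdddddcdd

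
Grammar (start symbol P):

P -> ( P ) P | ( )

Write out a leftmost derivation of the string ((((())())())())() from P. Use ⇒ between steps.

P ⇒ (P)P ⇒ ((P)P)P ⇒ (((P)P)P)P ⇒ ((((P)P)P)P)P ⇒ ((((())P)P)P)P ⇒ ((((())())P)P)P ⇒ ((((())())())P)P ⇒ ((((())())())())P ⇒ ((((())())())())()

P ⇒ (P)P   [P -> ( P ) P]
(P)P ⇒ ((P)P)P   [P -> ( P ) P]
((P)P)P ⇒ (((P)P)P)P   [P -> ( P ) P]
(((P)P)P)P ⇒ ((((P)P)P)P)P   [P -> ( P ) P]
((((P)P)P)P)P ⇒ ((((())P)P)P)P   [P -> ( )]
((((())P)P)P)P ⇒ ((((())())P)P)P   [P -> ( )]
((((())())P)P)P ⇒ ((((())())())P)P   [P -> ( )]
((((())())())P)P ⇒ ((((())())())())P   [P -> ( )]
((((())())())())P ⇒ ((((())())())())()   [P -> ( )]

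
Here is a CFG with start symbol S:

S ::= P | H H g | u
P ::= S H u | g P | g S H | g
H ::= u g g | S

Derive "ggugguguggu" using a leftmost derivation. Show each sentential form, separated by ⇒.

S⇒P⇒gP⇒ggP⇒ggSHu⇒ggHHgHu⇒gguggHgHu⇒gguggSgHu⇒gguggugHu⇒ggugguguggu

S ⇒ P   [S ::= P]
P ⇒ gP   [P ::= g P]
gP ⇒ ggP   [P ::= g P]
ggP ⇒ ggSHu   [P ::= S H u]
ggSHu ⇒ ggHHgHu   [S ::= H H g]
ggHHgHu ⇒ gguggHgHu   [H ::= u g g]
gguggHgHu ⇒ gguggSgHu   [H ::= S]
gguggSgHu ⇒ gguggugHu   [S ::= u]
gguggugHu ⇒ ggugguguggu   [H ::= u g g]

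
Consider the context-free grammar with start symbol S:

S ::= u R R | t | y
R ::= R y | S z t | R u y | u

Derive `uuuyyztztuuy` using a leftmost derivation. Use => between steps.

S => uRR => uSztR => uuRRztR => uuRyRztR => uuuyRztR => uuuySztztR => uuuyyztztR => uuuyyztztRuy => uuuyyztztuuy

S => uRR   [S ::= u R R]
uRR => uSztR   [R ::= S z t]
uSztR => uuRRztR   [S ::= u R R]
uuRRztR => uuRyRztR   [R ::= R y]
uuRyRztR => uuuyRztR   [R ::= u]
uuuyRztR => uuuySztztR   [R ::= S z t]
uuuySztztR => uuuyyztztR   [S ::= y]
uuuyyztztR => uuuyyztztRuy   [R ::= R u y]
uuuyyztztRuy => uuuyyztztuuy   [R ::= u]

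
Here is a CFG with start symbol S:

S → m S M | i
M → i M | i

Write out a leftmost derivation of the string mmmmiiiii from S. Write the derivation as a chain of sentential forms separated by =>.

S => mSM => mmSMM => mmmSMMM => mmmmSMMMM => mmmmiMMMM => mmmmiiMMM => mmmmiiiMM => mmmmiiiiM => mmmmiiiii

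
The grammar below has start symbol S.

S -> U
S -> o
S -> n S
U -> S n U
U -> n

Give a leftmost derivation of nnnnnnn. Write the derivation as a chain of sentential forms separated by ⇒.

S ⇒ U ⇒ SnU ⇒ nSnU ⇒ nnSnU ⇒ nnUnU ⇒ nnSnUnU ⇒ nnUnUnU ⇒ nnnnUnU ⇒ nnnnnnU ⇒ nnnnnnn

S ⇒ U   [S -> U]
U ⇒ SnU   [U -> S n U]
SnU ⇒ nSnU   [S -> n S]
nSnU ⇒ nnSnU   [S -> n S]
nnSnU ⇒ nnUnU   [S -> U]
nnUnU ⇒ nnSnUnU   [U -> S n U]
nnSnUnU ⇒ nnUnUnU   [S -> U]
nnUnUnU ⇒ nnnnUnU   [U -> n]
nnnnUnU ⇒ nnnnnnU   [U -> n]
nnnnnnU ⇒ nnnnnnn   [U -> n]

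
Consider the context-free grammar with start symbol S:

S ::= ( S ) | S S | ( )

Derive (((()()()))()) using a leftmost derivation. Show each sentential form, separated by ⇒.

S ⇒ (S)   [S ::= ( S )]
(S) ⇒ (SS)   [S ::= S S]
(SS) ⇒ ((S)S)   [S ::= ( S )]
((S)S) ⇒ (((S))S)   [S ::= ( S )]
(((S))S) ⇒ (((SS))S)   [S ::= S S]
(((SS))S) ⇒ (((SSS))S)   [S ::= S S]
(((SSS))S) ⇒ (((()SS))S)   [S ::= ( )]
(((()SS))S) ⇒ (((()()S))S)   [S ::= ( )]
(((()()S))S) ⇒ (((()()()))S)   [S ::= ( )]
(((()()()))S) ⇒ (((()()()))())   [S ::= ( )]

S ⇒ (S) ⇒ (SS) ⇒ ((S)S) ⇒ (((S))S) ⇒ (((SS))S) ⇒ (((SSS))S) ⇒ (((()SS))S) ⇒ (((()()S))S) ⇒ (((()()()))S) ⇒ (((()()()))())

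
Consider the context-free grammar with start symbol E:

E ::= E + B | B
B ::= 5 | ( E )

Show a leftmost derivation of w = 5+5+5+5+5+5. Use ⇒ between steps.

E ⇒ E+B   [E ::= E + B]
E+B ⇒ E+B+B   [E ::= E + B]
E+B+B ⇒ E+B+B+B   [E ::= E + B]
E+B+B+B ⇒ E+B+B+B+B   [E ::= E + B]
E+B+B+B+B ⇒ E+B+B+B+B+B   [E ::= E + B]
E+B+B+B+B+B ⇒ B+B+B+B+B+B   [E ::= B]
B+B+B+B+B+B ⇒ 5+B+B+B+B+B   [B ::= 5]
5+B+B+B+B+B ⇒ 5+5+B+B+B+B   [B ::= 5]
5+5+B+B+B+B ⇒ 5+5+5+B+B+B   [B ::= 5]
5+5+5+B+B+B ⇒ 5+5+5+5+B+B   [B ::= 5]
5+5+5+5+B+B ⇒ 5+5+5+5+5+B   [B ::= 5]
5+5+5+5+5+B ⇒ 5+5+5+5+5+5   [B ::= 5]

E ⇒ E+B ⇒ E+B+B ⇒ E+B+B+B ⇒ E+B+B+B+B ⇒ E+B+B+B+B+B ⇒ B+B+B+B+B+B ⇒ 5+B+B+B+B+B ⇒ 5+5+B+B+B+B ⇒ 5+5+5+B+B+B ⇒ 5+5+5+5+B+B ⇒ 5+5+5+5+5+B ⇒ 5+5+5+5+5+5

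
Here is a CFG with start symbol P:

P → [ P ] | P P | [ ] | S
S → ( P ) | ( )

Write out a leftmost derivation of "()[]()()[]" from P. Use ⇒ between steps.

P⇒PP⇒SP⇒()P⇒()PP⇒()[]P⇒()[]PP⇒()[]SP⇒()[]()P⇒()[]()PP⇒()[]()SP⇒()[]()()P⇒()[]()()[]

P ⇒ PP   [P → P P]
PP ⇒ SP   [P → S]
SP ⇒ ()P   [S → ( )]
()P ⇒ ()PP   [P → P P]
()PP ⇒ ()[]P   [P → [ ]]
()[]P ⇒ ()[]PP   [P → P P]
()[]PP ⇒ ()[]SP   [P → S]
()[]SP ⇒ ()[]()P   [S → ( )]
()[]()P ⇒ ()[]()PP   [P → P P]
()[]()PP ⇒ ()[]()SP   [P → S]
()[]()SP ⇒ ()[]()()P   [S → ( )]
()[]()()P ⇒ ()[]()()[]   [P → [ ]]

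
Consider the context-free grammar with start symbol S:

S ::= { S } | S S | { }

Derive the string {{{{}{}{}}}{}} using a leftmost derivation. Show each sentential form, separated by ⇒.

S ⇒ {S} ⇒ {SS} ⇒ {{S}S} ⇒ {{{S}}S} ⇒ {{{SS}}S} ⇒ {{{SSS}}S} ⇒ {{{{}SS}}S} ⇒ {{{{}{}S}}S} ⇒ {{{{}{}{}}}S} ⇒ {{{{}{}{}}}{}}

S ⇒ {S}   [S ::= { S }]
{S} ⇒ {SS}   [S ::= S S]
{SS} ⇒ {{S}S}   [S ::= { S }]
{{S}S} ⇒ {{{S}}S}   [S ::= { S }]
{{{S}}S} ⇒ {{{SS}}S}   [S ::= S S]
{{{SS}}S} ⇒ {{{SSS}}S}   [S ::= S S]
{{{SSS}}S} ⇒ {{{{}SS}}S}   [S ::= { }]
{{{{}SS}}S} ⇒ {{{{}{}S}}S}   [S ::= { }]
{{{{}{}S}}S} ⇒ {{{{}{}{}}}S}   [S ::= { }]
{{{{}{}{}}}S} ⇒ {{{{}{}{}}}{}}   [S ::= { }]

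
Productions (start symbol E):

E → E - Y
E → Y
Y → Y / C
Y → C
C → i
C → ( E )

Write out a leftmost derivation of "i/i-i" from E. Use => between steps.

E => E-Y => Y-Y => Y/C-Y => C/C-Y => i/C-Y => i/i-Y => i/i-C => i/i-i

E => E-Y   [E → E - Y]
E-Y => Y-Y   [E → Y]
Y-Y => Y/C-Y   [Y → Y / C]
Y/C-Y => C/C-Y   [Y → C]
C/C-Y => i/C-Y   [C → i]
i/C-Y => i/i-Y   [C → i]
i/i-Y => i/i-C   [Y → C]
i/i-C => i/i-i   [C → i]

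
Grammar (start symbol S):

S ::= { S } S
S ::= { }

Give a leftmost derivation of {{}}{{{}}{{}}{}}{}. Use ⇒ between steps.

S⇒{S}S⇒{{}}S⇒{{}}{S}S⇒{{}}{{S}S}S⇒{{}}{{{}}S}S⇒{{}}{{{}}{S}S}S⇒{{}}{{{}}{{}}S}S⇒{{}}{{{}}{{}}{}}S⇒{{}}{{{}}{{}}{}}{}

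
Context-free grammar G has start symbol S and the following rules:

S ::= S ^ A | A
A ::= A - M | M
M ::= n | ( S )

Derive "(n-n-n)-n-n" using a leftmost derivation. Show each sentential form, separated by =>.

S => A   [S ::= A]
A => A-M   [A ::= A - M]
A-M => A-M-M   [A ::= A - M]
A-M-M => M-M-M   [A ::= M]
M-M-M => (S)-M-M   [M ::= ( S )]
(S)-M-M => (A)-M-M   [S ::= A]
(A)-M-M => (A-M)-M-M   [A ::= A - M]
(A-M)-M-M => (A-M-M)-M-M   [A ::= A - M]
(A-M-M)-M-M => (M-M-M)-M-M   [A ::= M]
(M-M-M)-M-M => (n-M-M)-M-M   [M ::= n]
(n-M-M)-M-M => (n-n-M)-M-M   [M ::= n]
(n-n-M)-M-M => (n-n-n)-M-M   [M ::= n]
(n-n-n)-M-M => (n-n-n)-n-M   [M ::= n]
(n-n-n)-n-M => (n-n-n)-n-n   [M ::= n]

S => A => A-M => A-M-M => M-M-M => (S)-M-M => (A)-M-M => (A-M)-M-M => (A-M-M)-M-M => (M-M-M)-M-M => (n-M-M)-M-M => (n-n-M)-M-M => (n-n-n)-M-M => (n-n-n)-n-M => (n-n-n)-n-n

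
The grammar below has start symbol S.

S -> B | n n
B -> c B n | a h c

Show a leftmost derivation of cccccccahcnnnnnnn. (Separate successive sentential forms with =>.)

S => B   [S -> B]
B => cBn   [B -> c B n]
cBn => ccBnn   [B -> c B n]
ccBnn => cccBnnn   [B -> c B n]
cccBnnn => ccccBnnnn   [B -> c B n]
ccccBnnnn => cccccBnnnnn   [B -> c B n]
cccccBnnnnn => ccccccBnnnnnn   [B -> c B n]
ccccccBnnnnnn => cccccccBnnnnnnn   [B -> c B n]
cccccccBnnnnnnn => cccccccahcnnnnnnn   [B -> a h c]

S => B => cBn => ccBnn => cccBnnn => ccccBnnnn => cccccBnnnnn => ccccccBnnnnnn => cccccccBnnnnnnn => cccccccahcnnnnnnn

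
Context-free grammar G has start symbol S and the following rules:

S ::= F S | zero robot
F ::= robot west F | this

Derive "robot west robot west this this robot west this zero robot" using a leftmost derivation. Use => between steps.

S => F S => robot west F S => robot west robot west F S => robot west robot west this S => robot west robot west this F S => robot west robot west this this S => robot west robot west this this F S => robot west robot west this this robot west F S => robot west robot west this this robot west this S => robot west robot west this this robot west this zero robot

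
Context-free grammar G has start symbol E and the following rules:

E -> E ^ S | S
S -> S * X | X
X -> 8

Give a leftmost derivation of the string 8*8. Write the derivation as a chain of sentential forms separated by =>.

E => S   [E -> S]
S => S*X   [S -> S * X]
S*X => X*X   [S -> X]
X*X => 8*X   [X -> 8]
8*X => 8*8   [X -> 8]

E => S => S*X => X*X => 8*X => 8*8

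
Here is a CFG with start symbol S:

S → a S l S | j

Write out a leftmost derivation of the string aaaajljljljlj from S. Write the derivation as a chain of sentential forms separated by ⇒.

S⇒aSlS⇒aaSlSlS⇒aaaSlSlSlS⇒aaaaSlSlSlSlS⇒aaaajlSlSlSlS⇒aaaajljlSlSlS⇒aaaajljljlSlS⇒aaaajljljljlS⇒aaaajljljljlj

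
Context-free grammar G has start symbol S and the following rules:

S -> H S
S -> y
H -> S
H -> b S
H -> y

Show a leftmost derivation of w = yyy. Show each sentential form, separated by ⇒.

S ⇒ HS   [S -> H S]
HS ⇒ SS   [H -> S]
SS ⇒ HSS   [S -> H S]
HSS ⇒ ySS   [H -> y]
ySS ⇒ yyS   [S -> y]
yyS ⇒ yyy   [S -> y]

S⇒HS⇒SS⇒HSS⇒ySS⇒yyS⇒yyy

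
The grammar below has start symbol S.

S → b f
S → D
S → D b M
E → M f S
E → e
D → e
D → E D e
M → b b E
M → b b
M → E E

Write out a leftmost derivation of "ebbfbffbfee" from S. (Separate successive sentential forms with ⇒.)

S ⇒ D   [S → D]
D ⇒ EDe   [D → E D e]
EDe ⇒ MfSDe   [E → M f S]
MfSDe ⇒ EEfSDe   [M → E E]
EEfSDe ⇒ eEfSDe   [E → e]
eEfSDe ⇒ eMfSfSDe   [E → M f S]
eMfSfSDe ⇒ ebbfSfSDe   [M → b b]
ebbfSfSDe ⇒ ebbfbffSDe   [S → b f]
ebbfbffSDe ⇒ ebbfbffbfDe   [S → b f]
ebbfbffbfDe ⇒ ebbfbffbfee   [D → e]

S ⇒ D ⇒ EDe ⇒ MfSDe ⇒ EEfSDe ⇒ eEfSDe ⇒ eMfSfSDe ⇒ ebbfSfSDe ⇒ ebbfbffSDe ⇒ ebbfbffbfDe ⇒ ebbfbffbfee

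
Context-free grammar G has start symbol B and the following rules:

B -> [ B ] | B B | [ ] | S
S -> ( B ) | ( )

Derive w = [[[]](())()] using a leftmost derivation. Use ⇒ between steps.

B ⇒ [B]   [B -> [ B ]]
[B] ⇒ [BB]   [B -> B B]
[BB] ⇒ [BBB]   [B -> B B]
[BBB] ⇒ [[B]BB]   [B -> [ B ]]
[[B]BB] ⇒ [[[]]BB]   [B -> [ ]]
[[[]]BB] ⇒ [[[]]SB]   [B -> S]
[[[]]SB] ⇒ [[[]](B)B]   [S -> ( B )]
[[[]](B)B] ⇒ [[[]](S)B]   [B -> S]
[[[]](S)B] ⇒ [[[]](())B]   [S -> ( )]
[[[]](())B] ⇒ [[[]](())S]   [B -> S]
[[[]](())S] ⇒ [[[]](())()]   [S -> ( )]

B ⇒ [B] ⇒ [BB] ⇒ [BBB] ⇒ [[B]BB] ⇒ [[[]]BB] ⇒ [[[]]SB] ⇒ [[[]](B)B] ⇒ [[[]](S)B] ⇒ [[[]](())B] ⇒ [[[]](())S] ⇒ [[[]](())()]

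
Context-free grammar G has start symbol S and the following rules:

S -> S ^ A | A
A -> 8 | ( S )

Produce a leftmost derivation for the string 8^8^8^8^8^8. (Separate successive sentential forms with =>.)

S => S^A => S^A^A => S^A^A^A => S^A^A^A^A => S^A^A^A^A^A => A^A^A^A^A^A => 8^A^A^A^A^A => 8^8^A^A^A^A => 8^8^8^A^A^A => 8^8^8^8^A^A => 8^8^8^8^8^A => 8^8^8^8^8^8

S => S^A   [S -> S ^ A]
S^A => S^A^A   [S -> S ^ A]
S^A^A => S^A^A^A   [S -> S ^ A]
S^A^A^A => S^A^A^A^A   [S -> S ^ A]
S^A^A^A^A => S^A^A^A^A^A   [S -> S ^ A]
S^A^A^A^A^A => A^A^A^A^A^A   [S -> A]
A^A^A^A^A^A => 8^A^A^A^A^A   [A -> 8]
8^A^A^A^A^A => 8^8^A^A^A^A   [A -> 8]
8^8^A^A^A^A => 8^8^8^A^A^A   [A -> 8]
8^8^8^A^A^A => 8^8^8^8^A^A   [A -> 8]
8^8^8^8^A^A => 8^8^8^8^8^A   [A -> 8]
8^8^8^8^8^A => 8^8^8^8^8^8   [A -> 8]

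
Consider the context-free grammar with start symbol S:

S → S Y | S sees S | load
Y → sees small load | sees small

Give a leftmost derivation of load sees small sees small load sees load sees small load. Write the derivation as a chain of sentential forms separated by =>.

S => S Y   [S → S Y]
S Y => S sees S Y   [S → S sees S]
S sees S Y => S Y sees S Y   [S → S Y]
S Y sees S Y => S Y Y sees S Y   [S → S Y]
S Y Y sees S Y => load Y Y sees S Y   [S → load]
load Y Y sees S Y => load sees small Y sees S Y   [Y → sees small]
load sees small Y sees S Y => load sees small sees small load sees S Y   [Y → sees small load]
load sees small sees small load sees S Y => load sees small sees small load sees load Y   [S → load]
load sees small sees small load sees load Y => load sees small sees small load sees load sees small load   [Y → sees small load]

S => S Y => S sees S Y => S Y sees S Y => S Y Y sees S Y => load Y Y sees S Y => load sees small Y sees S Y => load sees small sees small load sees S Y => load sees small sees small load sees load Y => load sees small sees small load sees load sees small load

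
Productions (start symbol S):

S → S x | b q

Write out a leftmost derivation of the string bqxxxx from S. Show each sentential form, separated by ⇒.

S ⇒ Sx ⇒ Sxx ⇒ Sxxx ⇒ Sxxxx ⇒ bqxxxx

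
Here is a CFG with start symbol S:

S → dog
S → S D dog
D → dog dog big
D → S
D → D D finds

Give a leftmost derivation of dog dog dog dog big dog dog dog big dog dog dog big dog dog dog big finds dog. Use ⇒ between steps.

S ⇒ S D dog   [S → S D dog]
S D dog ⇒ dog D dog   [S → dog]
dog D dog ⇒ dog D D finds dog   [D → D D finds]
dog D D finds dog ⇒ dog S D finds dog   [D → S]
dog S D finds dog ⇒ dog S D dog D finds dog   [S → S D dog]
dog S D dog D finds dog ⇒ dog S D dog D dog D finds dog   [S → S D dog]
dog S D dog D dog D finds dog ⇒ dog S D dog D dog D dog D finds dog   [S → S D dog]
dog S D dog D dog D dog D finds dog ⇒ dog dog D dog D dog D dog D finds dog   [S → dog]
dog dog D dog D dog D dog D finds dog ⇒ dog dog dog dog big dog D dog D dog D finds dog   [D → dog dog big]
dog dog dog dog big dog D dog D dog D finds dog ⇒ dog dog dog dog big dog dog dog big dog D dog D finds dog   [D → dog dog big]
dog dog dog dog big dog dog dog big dog D dog D finds dog ⇒ dog dog dog dog big dog dog dog big dog dog dog big dog D finds dog   [D → dog dog big]
dog dog dog dog big dog dog dog big dog dog dog big dog D finds dog ⇒ dog dog dog dog big dog dog dog big dog dog dog big dog dog dog big finds dog   [D → dog dog big]

S ⇒ S D dog ⇒ dog D dog ⇒ dog D D finds dog ⇒ dog S D finds dog ⇒ dog S D dog D finds dog ⇒ dog S D dog D dog D finds dog ⇒ dog S D dog D dog D dog D finds dog ⇒ dog dog D dog D dog D dog D finds dog ⇒ dog dog dog dog big dog D dog D dog D finds dog ⇒ dog dog dog dog big dog dog dog big dog D dog D finds dog ⇒ dog dog dog dog big dog dog dog big dog dog dog big dog D finds dog ⇒ dog dog dog dog big dog dog dog big dog dog dog big dog dog dog big finds dog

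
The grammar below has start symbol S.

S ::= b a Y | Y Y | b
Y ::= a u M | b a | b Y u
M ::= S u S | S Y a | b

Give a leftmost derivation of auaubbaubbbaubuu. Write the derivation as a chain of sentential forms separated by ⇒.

S⇒YY⇒auMY⇒auSuSY⇒auYYuSY⇒auauMYuSY⇒auaubYuSY⇒auaubbauSY⇒auaubbaubY⇒auaubbaubbYu⇒auaubbaubbbYuu⇒auaubbaubbbauMuu⇒auaubbaubbbaubuu

S ⇒ YY   [S ::= Y Y]
YY ⇒ auMY   [Y ::= a u M]
auMY ⇒ auSuSY   [M ::= S u S]
auSuSY ⇒ auYYuSY   [S ::= Y Y]
auYYuSY ⇒ auauMYuSY   [Y ::= a u M]
auauMYuSY ⇒ auaubYuSY   [M ::= b]
auaubYuSY ⇒ auaubbauSY   [Y ::= b a]
auaubbauSY ⇒ auaubbaubY   [S ::= b]
auaubbaubY ⇒ auaubbaubbYu   [Y ::= b Y u]
auaubbaubbYu ⇒ auaubbaubbbYuu   [Y ::= b Y u]
auaubbaubbbYuu ⇒ auaubbaubbbauMuu   [Y ::= a u M]
auaubbaubbbauMuu ⇒ auaubbaubbbaubuu   [M ::= b]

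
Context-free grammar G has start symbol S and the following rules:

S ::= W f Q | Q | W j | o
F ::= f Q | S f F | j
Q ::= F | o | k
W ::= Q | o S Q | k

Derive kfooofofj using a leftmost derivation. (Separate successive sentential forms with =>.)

S => WfQ   [S ::= W f Q]
WfQ => kfQ   [W ::= k]
kfQ => kfF   [Q ::= F]
kfF => kfSfF   [F ::= S f F]
kfSfF => kfWfQfF   [S ::= W f Q]
kfWfQfF => kfoSQfQfF   [W ::= o S Q]
kfoSQfQfF => kfooQfQfF   [S ::= o]
kfooQfQfF => kfooofQfF   [Q ::= o]
kfooofQfF => kfooofofF   [Q ::= o]
kfooofofF => kfooofofj   [F ::= j]

S => WfQ => kfQ => kfF => kfSfF => kfWfQfF => kfoSQfQfF => kfooQfQfF => kfooofQfF => kfooofofF => kfooofofj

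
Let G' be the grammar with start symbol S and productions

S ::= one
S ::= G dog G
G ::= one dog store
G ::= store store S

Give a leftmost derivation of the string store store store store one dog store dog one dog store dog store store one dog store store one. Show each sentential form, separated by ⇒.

S ⇒ G dog G ⇒ store store S dog G ⇒ store store G dog G dog G ⇒ store store store store S dog G dog G ⇒ store store store store G dog G dog G dog G ⇒ store store store store one dog store dog G dog G dog G ⇒ store store store store one dog store dog one dog store dog G dog G ⇒ store store store store one dog store dog one dog store dog store store S dog G ⇒ store store store store one dog store dog one dog store dog store store one dog G ⇒ store store store store one dog store dog one dog store dog store store one dog store store S ⇒ store store store store one dog store dog one dog store dog store store one dog store store one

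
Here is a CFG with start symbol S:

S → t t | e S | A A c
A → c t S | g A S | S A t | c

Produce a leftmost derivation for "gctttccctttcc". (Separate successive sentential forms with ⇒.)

S ⇒ AAc ⇒ gASAc ⇒ gSAtSAc ⇒ gAAcAtSAc ⇒ gctSAcAtSAc ⇒ gctttAcAtSAc ⇒ gctttccAtSAc ⇒ gctttccctSAc ⇒ gctttccctttAc ⇒ gctttccctttcc

S ⇒ AAc   [S → A A c]
AAc ⇒ gASAc   [A → g A S]
gASAc ⇒ gSAtSAc   [A → S A t]
gSAtSAc ⇒ gAAcAtSAc   [S → A A c]
gAAcAtSAc ⇒ gctSAcAtSAc   [A → c t S]
gctSAcAtSAc ⇒ gctttAcAtSAc   [S → t t]
gctttAcAtSAc ⇒ gctttccAtSAc   [A → c]
gctttccAtSAc ⇒ gctttccctSAc   [A → c]
gctttccctSAc ⇒ gctttccctttAc   [S → t t]
gctttccctttAc ⇒ gctttccctttcc   [A → c]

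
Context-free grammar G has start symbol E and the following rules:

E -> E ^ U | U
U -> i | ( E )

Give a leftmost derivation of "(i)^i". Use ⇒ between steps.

E ⇒ E^U   [E -> E ^ U]
E^U ⇒ U^U   [E -> U]
U^U ⇒ (E)^U   [U -> ( E )]
(E)^U ⇒ (U)^U   [E -> U]
(U)^U ⇒ (i)^U   [U -> i]
(i)^U ⇒ (i)^i   [U -> i]

E ⇒ E^U ⇒ U^U ⇒ (E)^U ⇒ (U)^U ⇒ (i)^U ⇒ (i)^i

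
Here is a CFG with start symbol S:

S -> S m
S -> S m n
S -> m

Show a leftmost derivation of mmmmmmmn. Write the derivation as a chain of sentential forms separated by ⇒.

S ⇒ Smn   [S -> S m n]
Smn ⇒ Smmn   [S -> S m]
Smmn ⇒ Smmmn   [S -> S m]
Smmmn ⇒ Smmmmn   [S -> S m]
Smmmmn ⇒ Smmmmmn   [S -> S m]
Smmmmmn ⇒ Smmmmmmn   [S -> S m]
Smmmmmmn ⇒ mmmmmmmn   [S -> m]

S ⇒ Smn ⇒ Smmn ⇒ Smmmn ⇒ Smmmmn ⇒ Smmmmmn ⇒ Smmmmmmn ⇒ mmmmmmmn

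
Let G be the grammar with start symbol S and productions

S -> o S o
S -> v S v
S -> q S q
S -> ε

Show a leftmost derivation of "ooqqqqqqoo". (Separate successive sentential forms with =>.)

S => oSo   [S -> o S o]
oSo => ooSoo   [S -> o S o]
ooSoo => ooqSqoo   [S -> q S q]
ooqSqoo => ooqqSqqoo   [S -> q S q]
ooqqSqqoo => ooqqqSqqqoo   [S -> q S q]
ooqqqSqqqoo => ooqqqqqqoo   [S -> ε]

S=>oSo=>ooSoo=>ooqSqoo=>ooqqSqqoo=>ooqqqSqqqoo=>ooqqqqqqoo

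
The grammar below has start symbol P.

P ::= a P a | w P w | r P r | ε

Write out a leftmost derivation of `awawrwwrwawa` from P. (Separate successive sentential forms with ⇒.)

P ⇒ aPa   [P ::= a P a]
aPa ⇒ awPwa   [P ::= w P w]
awPwa ⇒ awaPawa   [P ::= a P a]
awaPawa ⇒ awawPwawa   [P ::= w P w]
awawPwawa ⇒ awawrPrwawa   [P ::= r P r]
awawrPrwawa ⇒ awawrwPwrwawa   [P ::= w P w]
awawrwPwrwawa ⇒ awawrwwrwawa   [P ::= ε]

P ⇒ aPa ⇒ awPwa ⇒ awaPawa ⇒ awawPwawa ⇒ awawrPrwawa ⇒ awawrwPwrwawa ⇒ awawrwwrwawa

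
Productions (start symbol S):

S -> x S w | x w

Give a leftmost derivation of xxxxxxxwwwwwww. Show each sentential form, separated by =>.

S => xSw => xxSww => xxxSwww => xxxxSwwww => xxxxxSwwwww => xxxxxxSwwwwww => xxxxxxxwwwwwww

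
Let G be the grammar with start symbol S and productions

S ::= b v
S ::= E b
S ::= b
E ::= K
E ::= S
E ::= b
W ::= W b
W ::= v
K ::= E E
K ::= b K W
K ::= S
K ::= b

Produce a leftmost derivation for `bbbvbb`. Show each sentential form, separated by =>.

S => Eb => Kb => bKWb => bSWb => bEbWb => bbbWb => bbbWbb => bbbvbb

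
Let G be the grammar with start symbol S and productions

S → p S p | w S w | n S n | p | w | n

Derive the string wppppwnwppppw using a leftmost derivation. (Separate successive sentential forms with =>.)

S=>wSw=>wpSpw=>wppSppw=>wpppSpppw=>wppppSppppw=>wppppwSwppppw=>wppppwnwppppw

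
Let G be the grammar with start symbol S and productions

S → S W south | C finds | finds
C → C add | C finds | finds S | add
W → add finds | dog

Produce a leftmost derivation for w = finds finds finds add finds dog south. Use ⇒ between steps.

S ⇒ S W south   [S → S W south]
S W south ⇒ C finds W south   [S → C finds]
C finds W south ⇒ C add finds W south   [C → C add]
C add finds W south ⇒ C finds add finds W south   [C → C finds]
C finds add finds W south ⇒ finds S finds add finds W south   [C → finds S]
finds S finds add finds W south ⇒ finds finds finds add finds W south   [S → finds]
finds finds finds add finds W south ⇒ finds finds finds add finds dog south   [W → dog]

S ⇒ S W south ⇒ C finds W south ⇒ C add finds W south ⇒ C finds add finds W south ⇒ finds S finds add finds W south ⇒ finds finds finds add finds W south ⇒ finds finds finds add finds dog south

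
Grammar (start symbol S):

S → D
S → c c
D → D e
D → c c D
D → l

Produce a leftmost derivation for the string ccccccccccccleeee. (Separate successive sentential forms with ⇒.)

S ⇒ D ⇒ ccD ⇒ ccccD ⇒ ccccDe ⇒ ccccccDe ⇒ ccccccccDe ⇒ ccccccccDee ⇒ ccccccccDeee ⇒ ccccccccccDeee ⇒ ccccccccccccDeee ⇒ ccccccccccccDeeee ⇒ ccccccccccccleeee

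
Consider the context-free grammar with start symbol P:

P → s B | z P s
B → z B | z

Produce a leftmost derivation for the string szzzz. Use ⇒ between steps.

P ⇒ sB ⇒ szB ⇒ szzB ⇒ szzzB ⇒ szzzz

P ⇒ sB   [P → s B]
sB ⇒ szB   [B → z B]
szB ⇒ szzB   [B → z B]
szzB ⇒ szzzB   [B → z B]
szzzB ⇒ szzzz   [B → z]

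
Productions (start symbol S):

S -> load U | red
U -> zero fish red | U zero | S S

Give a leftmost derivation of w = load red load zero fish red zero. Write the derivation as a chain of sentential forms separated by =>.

S => load U => load S S => load red S => load red load U => load red load U zero => load red load zero fish red zero

S => load U   [S -> load U]
load U => load S S   [U -> S S]
load S S => load red S   [S -> red]
load red S => load red load U   [S -> load U]
load red load U => load red load U zero   [U -> U zero]
load red load U zero => load red load zero fish red zero   [U -> zero fish red]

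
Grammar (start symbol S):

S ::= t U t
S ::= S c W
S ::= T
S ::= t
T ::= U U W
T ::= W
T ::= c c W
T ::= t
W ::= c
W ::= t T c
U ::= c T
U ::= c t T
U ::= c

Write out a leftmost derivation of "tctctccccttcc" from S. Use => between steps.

S => ScW => tcW => tctTc => tctUUWc => tctctTUWc => tctctccWUWc => tctctcccUWc => tctctcccctTWc => tctctccccttWc => tctctccccttcc

S => ScW   [S ::= S c W]
ScW => tcW   [S ::= t]
tcW => tctTc   [W ::= t T c]
tctTc => tctUUWc   [T ::= U U W]
tctUUWc => tctctTUWc   [U ::= c t T]
tctctTUWc => tctctccWUWc   [T ::= c c W]
tctctccWUWc => tctctcccUWc   [W ::= c]
tctctcccUWc => tctctcccctTWc   [U ::= c t T]
tctctcccctTWc => tctctccccttWc   [T ::= t]
tctctccccttWc => tctctccccttcc   [W ::= c]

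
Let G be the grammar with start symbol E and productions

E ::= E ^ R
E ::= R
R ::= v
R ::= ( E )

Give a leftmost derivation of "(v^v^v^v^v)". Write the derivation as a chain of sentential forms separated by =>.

E => R => (E) => (E^R) => (E^R^R) => (E^R^R^R) => (E^R^R^R^R) => (R^R^R^R^R) => (v^R^R^R^R) => (v^v^R^R^R) => (v^v^v^R^R) => (v^v^v^v^R) => (v^v^v^v^v)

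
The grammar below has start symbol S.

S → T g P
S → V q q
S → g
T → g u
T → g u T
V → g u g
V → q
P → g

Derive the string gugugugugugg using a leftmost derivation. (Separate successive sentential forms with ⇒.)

S ⇒ TgP   [S → T g P]
TgP ⇒ guTgP   [T → g u T]
guTgP ⇒ guguTgP   [T → g u T]
guguTgP ⇒ guguguTgP   [T → g u T]
guguguTgP ⇒ guguguguTgP   [T → g u T]
guguguguTgP ⇒ gugugugugugP   [T → g u]
gugugugugugP ⇒ gugugugugugg   [P → g]

S⇒TgP⇒guTgP⇒guguTgP⇒guguguTgP⇒guguguguTgP⇒gugugugugugP⇒gugugugugugg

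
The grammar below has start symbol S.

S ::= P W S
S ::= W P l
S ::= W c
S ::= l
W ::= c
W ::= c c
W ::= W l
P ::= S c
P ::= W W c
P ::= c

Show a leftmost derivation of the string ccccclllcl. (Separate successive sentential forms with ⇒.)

S ⇒ WPl   [S ::= W P l]
WPl ⇒ ccPl   [W ::= c c]
ccPl ⇒ ccWWcl   [P ::= W W c]
ccWWcl ⇒ ccccWcl   [W ::= c c]
ccccWcl ⇒ ccccWlcl   [W ::= W l]
ccccWlcl ⇒ ccccWllcl   [W ::= W l]
ccccWllcl ⇒ ccccWlllcl   [W ::= W l]
ccccWlllcl ⇒ ccccclllcl   [W ::= c]

S ⇒ WPl ⇒ ccPl ⇒ ccWWcl ⇒ ccccWcl ⇒ ccccWlcl ⇒ ccccWllcl ⇒ ccccWlllcl ⇒ ccccclllcl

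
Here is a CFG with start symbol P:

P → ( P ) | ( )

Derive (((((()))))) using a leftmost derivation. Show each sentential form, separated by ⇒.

P⇒(P)⇒((P))⇒(((P)))⇒((((P))))⇒(((((P)))))⇒(((((())))))

P ⇒ (P)   [P → ( P )]
(P) ⇒ ((P))   [P → ( P )]
((P)) ⇒ (((P)))   [P → ( P )]
(((P))) ⇒ ((((P))))   [P → ( P )]
((((P)))) ⇒ (((((P)))))   [P → ( P )]
(((((P))))) ⇒ (((((())))))   [P → ( )]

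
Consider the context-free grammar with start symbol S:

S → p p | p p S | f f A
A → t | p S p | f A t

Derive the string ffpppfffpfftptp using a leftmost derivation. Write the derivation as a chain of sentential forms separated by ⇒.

S⇒ffA⇒ffpSp⇒ffpppSp⇒ffpppffAp⇒ffpppfffAtp⇒ffpppfffpSptp⇒ffpppfffpffAptp⇒ffpppfffpfftptp

S ⇒ ffA   [S → f f A]
ffA ⇒ ffpSp   [A → p S p]
ffpSp ⇒ ffpppSp   [S → p p S]
ffpppSp ⇒ ffpppffAp   [S → f f A]
ffpppffAp ⇒ ffpppfffAtp   [A → f A t]
ffpppfffAtp ⇒ ffpppfffpSptp   [A → p S p]
ffpppfffpSptp ⇒ ffpppfffpffAptp   [S → f f A]
ffpppfffpffAptp ⇒ ffpppfffpfftptp   [A → t]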